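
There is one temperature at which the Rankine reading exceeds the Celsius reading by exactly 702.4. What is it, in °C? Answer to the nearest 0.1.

Let C be the Celsius reading. The Rankine reading is R = 1.8·C + 491.67.
Require R - C = 702.4: (0.8)·C + 491.67 = 702.4.
C = (702.4 - 491.67) / (0.8) = 263.4.

263.4°C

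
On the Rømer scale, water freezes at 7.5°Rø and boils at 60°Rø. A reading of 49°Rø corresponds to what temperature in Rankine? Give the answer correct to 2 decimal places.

Linear interpolation between the fixed points: C = (49 - 7.5) × 100 / (60 - 7.5) = 79.0476°C.
Then 79.0476 × 1.8 + 491.67 = 633.96°R.

633.96°R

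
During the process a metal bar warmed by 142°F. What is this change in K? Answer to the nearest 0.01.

For a temperature interval the offset drops out; only the factor 5/9 applies.
142 × 5/9 = 78.89.

78.89 K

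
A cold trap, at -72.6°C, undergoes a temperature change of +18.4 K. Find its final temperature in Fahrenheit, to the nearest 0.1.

The 18.4 K change is an interval; Kelvin and Celsius degrees are the same size, so ΔC = +18.4°C.
Final Celsius temperature: -72.6000 + 18.4000 = -54.2000°C.
In Fahrenheit: -54.2000 × 1.8 + 32 = -65.6°F.

-65.6°F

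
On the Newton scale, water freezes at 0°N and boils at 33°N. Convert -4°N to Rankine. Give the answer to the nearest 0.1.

Linear interpolation between the fixed points: C = (-4 - 0) × 100 / (33 - 0) = -12.1212°C.
Then -12.1212 × 1.8 + 491.67 = 469.9°R.

469.9°R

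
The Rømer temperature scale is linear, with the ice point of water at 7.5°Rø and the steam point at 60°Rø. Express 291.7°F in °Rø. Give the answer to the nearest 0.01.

83.25°Rø

First in Celsius: (291.7 - 32) × 5/9 = 144.2778°C.
Linearly onto the Rømer scale: 7.5 + (144.2778 / 100) × (60 - 7.5) = 83.25°Rø.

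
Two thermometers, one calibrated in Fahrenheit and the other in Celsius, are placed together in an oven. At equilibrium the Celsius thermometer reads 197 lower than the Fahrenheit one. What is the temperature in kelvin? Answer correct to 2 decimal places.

Let x be the Fahrenheit reading; then the Celsius reading is 5/9·x - 17.7778.
(5/9·x - 17.7778) - x = -197  ⇒  (-4/9)·x = -179.222  ⇒  x = 403.2500°F.
In Celsius: (403.25 - 32) × 5/9 = 206.2500°C.
In kelvin: 206.2500 + 273.15 = 479.40 K.

479.40 K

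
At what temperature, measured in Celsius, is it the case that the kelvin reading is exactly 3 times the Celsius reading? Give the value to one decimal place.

136.6°C

Let C be the Celsius reading. The kelvin reading is K = 1·C + 273.15.
Require K = 3·C: 1·C + 273.15 = 3·C.
(-2)·C = -273.15  ⇒  C = 136.6.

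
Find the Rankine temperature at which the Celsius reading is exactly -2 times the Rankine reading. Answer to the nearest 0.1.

106.9°R

Let R be the Rankine reading. The Celsius reading is C = 5/9·R - 273.15.
Require C = -2·R: 5/9·R - 273.15 = -2·R.
(23/9)·R = 273.15  ⇒  R = 106.9.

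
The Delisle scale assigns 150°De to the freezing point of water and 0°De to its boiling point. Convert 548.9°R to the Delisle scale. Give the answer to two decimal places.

102.31°De

First in Celsius: (548.9 - 491.67) × 5/9 = 31.7944°C.
Linearly onto the Delisle scale: 150 + (31.7944 / 100) × (0 - 150) = 102.31°De.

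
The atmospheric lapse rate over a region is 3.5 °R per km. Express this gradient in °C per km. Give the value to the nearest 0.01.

Since only a temperature interval is involved, the additive offset between the scales drops out.
A change of 1°R is a change of 5/9°C, so 3.5 × 5/9 = 1.94.

1.94 °C/km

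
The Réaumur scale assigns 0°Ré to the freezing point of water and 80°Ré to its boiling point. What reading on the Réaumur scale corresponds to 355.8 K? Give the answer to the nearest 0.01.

66.12°Ré

First in Celsius: 355.8 - 273.15 = 82.6500°C.
Linearly onto the Réaumur scale: 0 + (82.6500 / 100) × (80 - 0) = 66.12°Ré.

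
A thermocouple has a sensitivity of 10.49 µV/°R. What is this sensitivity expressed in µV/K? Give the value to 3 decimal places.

The quantity depends on a temperature interval, so only the ratio of degree sizes applies; the offset between the scales is irrelevant.
A change of 1 K is a change of 1.8°R, so per K the value is 10.49 × 1.8 = 18.882.

18.882 µV/K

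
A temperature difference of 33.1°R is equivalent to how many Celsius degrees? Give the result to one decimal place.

18.4°C

Only the scale ratio 5/9 matters for a change in temperature.
33.1 × 5/9 = 18.4.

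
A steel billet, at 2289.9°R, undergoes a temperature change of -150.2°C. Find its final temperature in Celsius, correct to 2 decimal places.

848.82°C

Initial temperature in Celsius: (2289.9 - 491.67) × 5/9 = 999.0167°C.
Final Celsius temperature: 999.0167 - 150.2000 = 848.8167°C.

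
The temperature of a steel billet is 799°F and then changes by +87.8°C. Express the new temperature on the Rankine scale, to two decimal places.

Initial temperature in Celsius: (799 - 32) × 5/9 = 426.1111°C.
Final Celsius temperature: 426.1111 + 87.8000 = 513.9111°C.
In Rankine: 513.9111 × 1.8 + 491.67 = 1416.71°R.

1416.71°R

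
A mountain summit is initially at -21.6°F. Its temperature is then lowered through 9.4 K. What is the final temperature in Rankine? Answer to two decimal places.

421.15°R

Initial temperature in Celsius: (-21.6 - 32) × 5/9 = -29.7778°C.
The 9.4 K change is an interval; Kelvin and Celsius degrees are the same size, so ΔC = -9.4°C.
Final Celsius temperature: -29.7778 - 9.4000 = -39.1778°C.
In Rankine: -39.1778 × 1.8 + 491.67 = 421.15°R.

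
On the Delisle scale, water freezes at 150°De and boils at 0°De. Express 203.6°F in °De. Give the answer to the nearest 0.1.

7.0°De

First in Celsius: (203.6 - 32) × 5/9 = 95.3333°C.
Linearly onto the Delisle scale: 150 + (95.3333 / 100) × (0 - 150) = 7.0°De.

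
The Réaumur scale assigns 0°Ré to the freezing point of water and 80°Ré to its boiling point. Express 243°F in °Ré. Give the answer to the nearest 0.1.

93.8°Ré

First in Celsius: (243 - 32) × 5/9 = 117.2222°C.
Linearly onto the Réaumur scale: 0 + (117.2222 / 100) × (80 - 0) = 93.8°Ré.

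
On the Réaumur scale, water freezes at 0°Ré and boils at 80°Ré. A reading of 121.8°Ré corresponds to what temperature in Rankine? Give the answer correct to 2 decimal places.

765.72°R

Linear interpolation between the fixed points: C = (121.8 - 0) × 100 / (80 - 0) = 152.2500°C.
Then 152.2500 × 1.8 + 491.67 = 765.72°R.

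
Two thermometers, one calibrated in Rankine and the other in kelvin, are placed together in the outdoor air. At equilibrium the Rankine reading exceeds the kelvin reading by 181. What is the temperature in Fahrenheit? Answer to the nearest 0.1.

-52.4°F

Let x be the Rankine reading; then the kelvin reading is 5/9·x.
(5/9·x) - x = -181  ⇒  (-4/9)·x = -181  ⇒  x = 407.2500°R.
In Celsius: (407.25 - 491.67) × 5/9 = -46.9000°C.
In Fahrenheit: -46.9000 × 1.8 + 32 = -52.4°F.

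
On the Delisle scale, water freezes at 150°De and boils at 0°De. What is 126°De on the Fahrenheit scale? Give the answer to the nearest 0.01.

Linear interpolation between the fixed points: C = (126 - 150) × 100 / (0 - 150) = 16.0000°C.
Then 16.0000 × 1.8 + 32 = 60.80°F.

60.80°F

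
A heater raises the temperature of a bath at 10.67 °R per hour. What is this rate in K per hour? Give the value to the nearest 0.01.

5.93 K/hour

The quantity depends on a temperature interval, so only the ratio of degree sizes applies; the offset between the scales is irrelevant.
A change of 1°R is a change of 5/9 K, so 10.67 × 5/9 = 5.93.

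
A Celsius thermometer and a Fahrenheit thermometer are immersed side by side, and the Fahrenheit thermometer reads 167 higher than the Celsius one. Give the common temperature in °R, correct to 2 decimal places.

Let x be the Celsius reading; then the Fahrenheit reading is 1.8·x + 32.
(1.8·x + 32) - x = 167  ⇒  (0.8)·x = 135  ⇒  x = 168.7500°C.
In Rankine: 168.7500 × 1.8 + 491.67 = 795.42°R.

795.42°R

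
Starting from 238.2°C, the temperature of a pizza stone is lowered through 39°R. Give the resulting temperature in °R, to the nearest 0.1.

The 39°R change is an interval, so only the factor 5/9 applies: -39 × 5/9 = -21.6667°C.
Final Celsius temperature: 238.2000 - 21.6667 = 216.5333°C.
In Rankine: 216.5333 × 1.8 + 491.67 = 881.4°R.

881.4°R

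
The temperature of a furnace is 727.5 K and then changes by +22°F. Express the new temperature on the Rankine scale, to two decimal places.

1331.50°R

Initial temperature in Celsius: 727.5 - 273.15 = 454.3500°C.
The 22°F change is an interval, so only the factor 5/9 applies: +22 × 5/9 = +12.2222°C.
Final Celsius temperature: 454.3500 + 12.2222 = 466.5722°C.
In Rankine: 466.5722 × 1.8 + 491.67 = 1331.50°R.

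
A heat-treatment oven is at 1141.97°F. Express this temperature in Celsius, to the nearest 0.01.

616.65°C

In Celsius: (1141.97 - 32) × 5/9 = 616.6500°C.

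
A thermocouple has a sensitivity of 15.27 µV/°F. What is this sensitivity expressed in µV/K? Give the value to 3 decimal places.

27.486 µV/K

Since only a temperature interval is involved, the additive offset between the scales drops out.
A change of 1 K is a change of 1.8°F, so per K the value is 15.27 × 1.8 = 27.486.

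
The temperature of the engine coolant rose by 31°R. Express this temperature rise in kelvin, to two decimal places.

For a temperature interval the offset drops out; only the factor 5/9 applies.
31 × 5/9 = 17.22.

17.22 K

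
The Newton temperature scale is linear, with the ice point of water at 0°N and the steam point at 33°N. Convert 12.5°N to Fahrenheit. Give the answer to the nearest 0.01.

Linear interpolation between the fixed points: C = (12.5 - 0) × 100 / (33 - 0) = 37.8788°C.
Then 37.8788 × 1.8 + 32 = 100.18°F.

100.18°F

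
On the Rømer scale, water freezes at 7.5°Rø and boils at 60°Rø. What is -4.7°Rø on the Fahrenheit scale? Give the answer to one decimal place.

Linear interpolation between the fixed points: C = (-4.7 - 7.5) × 100 / (60 - 7.5) = -23.2381°C.
Then -23.2381 × 1.8 + 32 = -9.8°F.

-9.8°F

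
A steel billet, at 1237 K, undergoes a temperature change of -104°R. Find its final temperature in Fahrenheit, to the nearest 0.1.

1662.9°F

Initial temperature in Celsius: 1237 - 273.15 = 963.8500°C.
The 104°R change is an interval, so only the factor 5/9 applies: -104 × 5/9 = -57.7778°C.
Final Celsius temperature: 963.8500 - 57.7778 = 906.0722°C.
In Fahrenheit: 906.0722 × 1.8 + 32 = 1662.9°F.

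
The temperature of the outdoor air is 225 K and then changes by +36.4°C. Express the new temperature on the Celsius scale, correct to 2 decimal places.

-11.75°C

Initial temperature in Celsius: 225 - 273.15 = -48.1500°C.
Final Celsius temperature: -48.1500 + 36.4000 = -11.7500°C.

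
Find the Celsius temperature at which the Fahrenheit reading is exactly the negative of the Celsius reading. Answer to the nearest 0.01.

Let C be the Celsius reading. The Fahrenheit reading is F = 1.8·C + 32.
Require F = -1·C: 1.8·C + 32 = -1·C.
(2.8)·C = -32  ⇒  C = -11.43.

-11.43°C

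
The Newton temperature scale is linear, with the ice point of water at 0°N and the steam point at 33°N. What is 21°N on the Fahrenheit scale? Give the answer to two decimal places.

146.55°F

Linear interpolation between the fixed points: C = (21 - 0) × 100 / (33 - 0) = 63.6364°C.
Then 63.6364 × 1.8 + 32 = 146.55°F.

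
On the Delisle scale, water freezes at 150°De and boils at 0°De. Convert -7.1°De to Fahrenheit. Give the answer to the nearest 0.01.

220.52°F

Linear interpolation between the fixed points: C = (-7.1 - 150) × 100 / (0 - 150) = 104.7333°C.
Then 104.7333 × 1.8 + 32 = 220.52°F.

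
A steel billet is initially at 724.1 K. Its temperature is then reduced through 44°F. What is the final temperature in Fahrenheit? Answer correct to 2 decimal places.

Initial temperature in Celsius: 724.1 - 273.15 = 450.9500°C.
The 44°F change is an interval, so only the factor 5/9 applies: -44 × 5/9 = -24.4444°C.
Final Celsius temperature: 450.9500 - 24.4444 = 426.5056°C.
In Fahrenheit: 426.5056 × 1.8 + 32 = 799.71°F.

799.71°F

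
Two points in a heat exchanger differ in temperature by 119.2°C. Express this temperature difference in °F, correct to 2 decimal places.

214.56°F

Only the scale ratio 1.8 matters for a change in temperature.
119.2 × 1.8 = 214.56.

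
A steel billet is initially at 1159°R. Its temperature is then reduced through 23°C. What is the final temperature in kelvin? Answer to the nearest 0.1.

Initial temperature in Celsius: (1159 - 491.67) × 5/9 = 370.7389°C.
Final Celsius temperature: 370.7389 - 23.0000 = 347.7389°C.
In kelvin: 347.7389 + 273.15 = 620.9 K.

620.9 K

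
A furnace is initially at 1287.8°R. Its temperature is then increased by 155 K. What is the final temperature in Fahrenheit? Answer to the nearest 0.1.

Initial temperature in Celsius: (1287.8 - 491.67) × 5/9 = 442.2944°C.
The 155 K change is an interval; Kelvin and Celsius degrees are the same size, so ΔC = +155°C.
Final Celsius temperature: 442.2944 + 155.0000 = 597.2944°C.
In Fahrenheit: 597.2944 × 1.8 + 32 = 1107.1°F.

1107.1°F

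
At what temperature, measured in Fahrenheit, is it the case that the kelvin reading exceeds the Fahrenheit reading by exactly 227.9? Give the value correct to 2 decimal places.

61.81°F

Let F be the Fahrenheit reading. The kelvin reading is K = 5/9·F + 255.372.
Require K - F = 227.9: (-4/9)·F + 255.372 = 227.9.
F = (227.9 - 255.372) / (-4/9) = 61.81.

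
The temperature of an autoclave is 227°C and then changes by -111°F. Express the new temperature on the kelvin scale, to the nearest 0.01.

438.48 K

The 111°F change is an interval, so only the factor 5/9 applies: -111 × 5/9 = -61.6667°C.
Final Celsius temperature: 227.0000 - 61.6667 = 165.3333°C.
In kelvin: 165.3333 + 273.15 = 438.48 K.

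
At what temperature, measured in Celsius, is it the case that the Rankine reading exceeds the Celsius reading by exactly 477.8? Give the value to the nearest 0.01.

-17.34°C

Let C be the Celsius reading. The Rankine reading is R = 1.8·C + 491.67.
Require R - C = 477.8: (0.8)·C + 491.67 = 477.8.
C = (477.8 - 491.67) / (0.8) = -17.34.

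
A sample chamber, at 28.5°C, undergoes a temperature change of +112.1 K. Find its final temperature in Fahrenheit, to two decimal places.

285.08°F

The 112.1 K change is an interval; Kelvin and Celsius degrees are the same size, so ΔC = +112.1°C.
Final Celsius temperature: 28.5000 + 112.1000 = 140.6000°C.
In Fahrenheit: 140.6000 × 1.8 + 32 = 285.08°F.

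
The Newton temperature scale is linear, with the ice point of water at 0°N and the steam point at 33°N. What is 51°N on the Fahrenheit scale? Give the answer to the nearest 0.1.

310.2°F

Linear interpolation between the fixed points: C = (51 - 0) × 100 / (33 - 0) = 154.5455°C.
Then 154.5455 × 1.8 + 32 = 310.2°F.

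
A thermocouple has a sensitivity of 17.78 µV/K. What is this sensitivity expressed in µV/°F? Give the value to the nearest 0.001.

9.878 µV/°F

Since only a temperature interval is involved, the additive offset between the scales drops out.
A change of 1°F is a change of 5/9 K, so per °F the value is 17.78 × 5/9 = 9.878.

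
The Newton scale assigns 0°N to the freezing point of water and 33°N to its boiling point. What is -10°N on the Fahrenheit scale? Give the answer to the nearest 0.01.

-22.55°F

Linear interpolation between the fixed points: C = (-10 - 0) × 100 / (33 - 0) = -30.3030°C.
Then -30.3030 × 1.8 + 32 = -22.55°F.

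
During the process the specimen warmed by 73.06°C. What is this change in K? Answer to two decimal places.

Celsius and kelvin degrees are the same size, so the interval is unchanged: 73.06.

73.06 K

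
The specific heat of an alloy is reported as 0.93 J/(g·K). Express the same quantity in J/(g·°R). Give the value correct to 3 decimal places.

The quantity depends on a temperature interval, so only the ratio of degree sizes applies; the offset between the scales is irrelevant.
A change of 1°R is a change of 5/9 K, so per °R the value is 0.93 × 5/9 = 0.517.

0.517 J/(g·°R)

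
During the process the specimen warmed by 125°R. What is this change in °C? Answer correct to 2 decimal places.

For a temperature interval the offset drops out; only the factor 5/9 applies.
125 × 5/9 = 69.44.

69.44°C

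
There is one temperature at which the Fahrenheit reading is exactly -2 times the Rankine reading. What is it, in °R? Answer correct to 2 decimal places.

Let R be the Rankine reading. The Fahrenheit reading is F = 1·R - 459.67.
Require F = -2·R: 1·R - 459.67 = -2·R.
(3)·R = 459.67  ⇒  R = 153.22.

153.22°R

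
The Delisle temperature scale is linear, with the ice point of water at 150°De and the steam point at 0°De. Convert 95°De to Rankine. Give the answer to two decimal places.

557.67°R

Linear interpolation between the fixed points: C = (95 - 150) × 100 / (0 - 150) = 36.6667°C.
Then 36.6667 × 1.8 + 491.67 = 557.67°R.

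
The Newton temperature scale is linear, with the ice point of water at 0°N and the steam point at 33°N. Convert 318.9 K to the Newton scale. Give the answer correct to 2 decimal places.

First in Celsius: 318.9 - 273.15 = 45.7500°C.
Linearly onto the Newton scale: 0 + (45.7500 / 100) × (33 - 0) = 15.10°N.

15.10°N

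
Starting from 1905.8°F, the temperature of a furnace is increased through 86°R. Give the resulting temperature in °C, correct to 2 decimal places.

Initial temperature in Celsius: (1905.8 - 32) × 5/9 = 1041.0000°C.
The 86°R change is an interval, so only the factor 5/9 applies: +86 × 5/9 = +47.7778°C.
Final Celsius temperature: 1041.0000 + 47.7778 = 1088.7778°C.

1088.78°C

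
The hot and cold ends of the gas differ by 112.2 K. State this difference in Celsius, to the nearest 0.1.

112.2°C

Kelvin and Celsius degrees are the same size, so the interval is unchanged: 112.2.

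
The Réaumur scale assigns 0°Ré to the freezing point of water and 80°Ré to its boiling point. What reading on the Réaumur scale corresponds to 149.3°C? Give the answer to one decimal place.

119.4°Ré

Linearly onto the Réaumur scale: 0 + (149.3000 / 100) × (80 - 0) = 119.4°Ré.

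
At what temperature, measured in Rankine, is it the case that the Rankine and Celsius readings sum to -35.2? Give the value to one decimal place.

Let R be the Rankine reading. The Celsius reading is C = 5/9·R - 273.15.
Require R + C = -35.2: (14/9)·R - 273.15 = -35.2.
R = (-35.2 + 273.15) / (14/9) = 153.0.

153.0°R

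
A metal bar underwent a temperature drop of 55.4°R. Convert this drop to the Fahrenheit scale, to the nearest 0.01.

Rankine and Fahrenheit degrees are the same size, so the interval is unchanged: 55.40.

55.40°F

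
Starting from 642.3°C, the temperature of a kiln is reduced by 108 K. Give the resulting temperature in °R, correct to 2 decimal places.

The 108 K change is an interval; Kelvin and Celsius degrees are the same size, so ΔC = -108°C.
Final Celsius temperature: 642.3000 - 108.0000 = 534.3000°C.
In Rankine: 534.3000 × 1.8 + 491.67 = 1453.41°R.

1453.41°R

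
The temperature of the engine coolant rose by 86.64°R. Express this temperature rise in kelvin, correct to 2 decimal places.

An interval of 1°R corresponds to 5/9 K.
86.64 × 5/9 = 48.13.

48.13 K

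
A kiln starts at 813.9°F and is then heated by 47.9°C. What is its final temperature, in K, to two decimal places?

755.44 K

Initial temperature in Celsius: (813.9 - 32) × 5/9 = 434.3889°C.
Final Celsius temperature: 434.3889 + 47.9000 = 482.2889°C.
In kelvin: 482.2889 + 273.15 = 755.44 K.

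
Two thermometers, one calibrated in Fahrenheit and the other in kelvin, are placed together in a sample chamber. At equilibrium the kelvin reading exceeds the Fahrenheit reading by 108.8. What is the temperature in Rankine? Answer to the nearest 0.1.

Let x be the Fahrenheit reading; then the kelvin reading is 5/9·x + 255.372.
(5/9·x + 255.372) - x = 108.8  ⇒  (-4/9)·x = -146.572  ⇒  x = 329.7875°F.
In Celsius: (329.7875 - 32) × 5/9 = 165.4375°C.
In Rankine: 165.4375 × 1.8 + 491.67 = 789.5°R.

789.5°R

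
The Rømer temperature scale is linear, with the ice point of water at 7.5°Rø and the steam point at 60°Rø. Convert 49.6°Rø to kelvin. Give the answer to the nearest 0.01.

Linear interpolation between the fixed points: C = (49.6 - 7.5) × 100 / (60 - 7.5) = 80.1905°C.
Then 80.1905 + 273.15 = 353.34 K.

353.34 K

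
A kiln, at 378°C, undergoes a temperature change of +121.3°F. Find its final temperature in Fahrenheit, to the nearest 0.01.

The 121.3°F change is an interval, so only the factor 5/9 applies: +121.3 × 5/9 = +67.3889°C.
Final Celsius temperature: 378.0000 + 67.3889 = 445.3889°C.
In Fahrenheit: 445.3889 × 1.8 + 32 = 833.70°F.

833.70°F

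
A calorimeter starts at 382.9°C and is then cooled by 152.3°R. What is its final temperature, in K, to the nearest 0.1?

The 152.3°R change is an interval, so only the factor 5/9 applies: -152.3 × 5/9 = -84.6111°C.
Final Celsius temperature: 382.9000 - 84.6111 = 298.2889°C.
In kelvin: 298.2889 + 273.15 = 571.4 K.

571.4 K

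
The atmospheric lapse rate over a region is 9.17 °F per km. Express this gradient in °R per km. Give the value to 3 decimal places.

The quantity depends on a temperature interval, so only the ratio of degree sizes applies; the offset between the scales is irrelevant.
A change of 1°F is a change of 1°R, so 9.17 × 1 = 9.170.

9.170 °R/km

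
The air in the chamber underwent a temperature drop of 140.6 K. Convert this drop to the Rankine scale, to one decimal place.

For a temperature interval the offset drops out; only the factor 1.8 applies.
140.6 × 1.8 = 253.1.

253.1°R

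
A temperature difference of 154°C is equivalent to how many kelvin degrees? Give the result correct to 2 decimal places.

Celsius and kelvin degrees are the same size, so the interval is unchanged: 154.00.

154.00 K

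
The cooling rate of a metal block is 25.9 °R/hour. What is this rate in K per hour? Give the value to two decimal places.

14.39 K/hour

Since only a temperature interval is involved, the additive offset between the scales drops out.
A change of 1°R is a change of 5/9 K, so 25.9 × 5/9 = 14.39.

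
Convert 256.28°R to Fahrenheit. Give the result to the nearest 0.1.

In Celsius: (256.28 - 491.67) × 5/9 = -130.7722°C.
In Fahrenheit: -130.7722 × 1.8 + 32 = -203.4°F.

-203.4°F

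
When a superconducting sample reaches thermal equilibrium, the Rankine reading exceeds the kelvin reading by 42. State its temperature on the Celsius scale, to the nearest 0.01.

-220.65°C

Let x be the Rankine reading; then the kelvin reading is 5/9·x.
(5/9·x) - x = -42  ⇒  (-4/9)·x = -42  ⇒  x = 94.5000°R.
In Celsius: (94.5 - 491.67) × 5/9 = -220.65°C.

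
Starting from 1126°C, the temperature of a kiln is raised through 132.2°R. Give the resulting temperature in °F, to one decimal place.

2191.0°F

The 132.2°R change is an interval, so only the factor 5/9 applies: +132.2 × 5/9 = +73.4444°C.
Final Celsius temperature: 1126.0000 + 73.4444 = 1199.4444°C.
In Fahrenheit: 1199.4444 × 1.8 + 32 = 2191.0°F.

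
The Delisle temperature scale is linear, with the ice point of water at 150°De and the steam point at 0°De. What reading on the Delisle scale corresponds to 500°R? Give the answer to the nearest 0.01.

143.06°De

First in Celsius: (500 - 491.67) × 5/9 = 4.6278°C.
Linearly onto the Delisle scale: 150 + (4.6278 / 100) × (0 - 150) = 143.06°De.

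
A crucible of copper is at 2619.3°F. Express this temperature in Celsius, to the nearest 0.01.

1437.39°C

In Celsius: (2619.3 - 32) × 5/9 = 1437.3889°C.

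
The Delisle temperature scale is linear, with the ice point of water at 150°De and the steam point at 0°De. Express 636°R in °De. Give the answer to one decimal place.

First in Celsius: (636 - 491.67) × 5/9 = 80.1833°C.
Linearly onto the Delisle scale: 150 + (80.1833 / 100) × (0 - 150) = 29.7°De.

29.7°De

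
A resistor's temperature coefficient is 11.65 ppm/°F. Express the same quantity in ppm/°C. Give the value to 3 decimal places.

Since only a temperature interval is involved, the additive offset between the scales drops out.
A change of 1°C is a change of 1.8°F, so per °C the value is 11.65 × 1.8 = 20.970.

20.970 ppm/°C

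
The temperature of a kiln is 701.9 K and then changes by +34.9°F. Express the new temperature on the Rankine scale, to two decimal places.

Initial temperature in Celsius: 701.9 - 273.15 = 428.7500°C.
The 34.9°F change is an interval, so only the factor 5/9 applies: +34.9 × 5/9 = +19.3889°C.
Final Celsius temperature: 428.7500 + 19.3889 = 448.1389°C.
In Rankine: 448.1389 × 1.8 + 491.67 = 1298.32°R.

1298.32°R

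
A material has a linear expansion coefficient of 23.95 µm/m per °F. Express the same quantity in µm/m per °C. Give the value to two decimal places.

43.11 µm/m per °C

The quantity depends on a temperature interval, so only the ratio of degree sizes applies; the offset between the scales is irrelevant.
A change of 1°C is a change of 1.8°F, so per °C the value is 23.95 × 1.8 = 43.11.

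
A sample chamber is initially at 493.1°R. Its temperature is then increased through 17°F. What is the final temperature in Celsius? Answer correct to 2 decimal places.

Initial temperature in Celsius: (493.1 - 491.67) × 5/9 = 0.7944°C.
The 17°F change is an interval, so only the factor 5/9 applies: +17 × 5/9 = +9.4444°C.
Final Celsius temperature: 0.7944 + 9.4444 = 10.2389°C.

10.24°C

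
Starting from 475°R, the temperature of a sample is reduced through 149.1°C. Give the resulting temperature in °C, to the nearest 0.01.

Initial temperature in Celsius: (475 - 491.67) × 5/9 = -9.2611°C.
Final Celsius temperature: -9.2611 - 149.1000 = -158.3611°C.

-158.36°C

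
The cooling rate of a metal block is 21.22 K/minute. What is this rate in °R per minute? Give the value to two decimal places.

38.20 °R/minute

Since only a temperature interval is involved, the additive offset between the scales drops out.
A change of 1 K is a change of 1.8°R, so 21.22 × 1.8 = 38.20.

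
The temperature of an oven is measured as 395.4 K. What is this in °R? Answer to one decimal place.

711.7°R

In Celsius: 395.4 - 273.15 = 122.2500°C.
In Rankine: 122.2500 × 1.8 + 491.67 = 711.7°R.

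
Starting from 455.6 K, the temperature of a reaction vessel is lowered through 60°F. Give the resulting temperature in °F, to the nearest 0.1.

300.4°F

Initial temperature in Celsius: 455.6 - 273.15 = 182.4500°C.
The 60°F change is an interval, so only the factor 5/9 applies: -60 × 5/9 = -33.3333°C.
Final Celsius temperature: 182.4500 - 33.3333 = 149.1167°C.
In Fahrenheit: 149.1167 × 1.8 + 32 = 300.4°F.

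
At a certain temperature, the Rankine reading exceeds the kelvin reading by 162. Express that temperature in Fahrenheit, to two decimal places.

Let x be the kelvin reading; then the Rankine reading is 1.8·x.
(1.8·x) - x = 162  ⇒  (0.8)·x = 162  ⇒  x = 202.5000 K.
In Celsius: 202.5 - 273.15 = -70.6500°C.
In Fahrenheit: -70.6500 × 1.8 + 32 = -95.17°F.

-95.17°F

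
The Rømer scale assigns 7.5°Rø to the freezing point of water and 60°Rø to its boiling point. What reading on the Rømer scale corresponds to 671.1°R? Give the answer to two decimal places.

First in Celsius: (671.1 - 491.67) × 5/9 = 99.6833°C.
Linearly onto the Rømer scale: 7.5 + (99.6833 / 100) × (60 - 7.5) = 59.83°Rø.

59.83°Rø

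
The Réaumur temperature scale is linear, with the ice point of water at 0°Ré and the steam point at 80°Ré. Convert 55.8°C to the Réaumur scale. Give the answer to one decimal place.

44.6°Ré

Linearly onto the Réaumur scale: 0 + (55.8000 / 100) × (80 - 0) = 44.6°Ré.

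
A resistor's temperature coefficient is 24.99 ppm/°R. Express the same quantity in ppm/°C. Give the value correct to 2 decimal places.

Since only a temperature interval is involved, the additive offset between the scales drops out.
A change of 1°C is a change of 1.8°R, so per °C the value is 24.99 × 1.8 = 44.98.

44.98 ppm/°C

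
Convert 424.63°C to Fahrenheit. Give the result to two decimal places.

In Fahrenheit: 424.6300 × 1.8 + 32 = 796.33°F.

796.33°F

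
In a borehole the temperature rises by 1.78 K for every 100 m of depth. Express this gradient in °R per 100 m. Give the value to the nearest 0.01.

3.20 °R/100 m

Since only a temperature interval is involved, the additive offset between the scales drops out.
A change of 1 K is a change of 1.8°R, so 1.78 × 1.8 = 3.20.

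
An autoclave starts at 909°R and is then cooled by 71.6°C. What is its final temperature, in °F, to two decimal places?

320.45°F

Initial temperature in Celsius: (909 - 491.67) × 5/9 = 231.8500°C.
Final Celsius temperature: 231.8500 - 71.6000 = 160.2500°C.
In Fahrenheit: 160.2500 × 1.8 + 32 = 320.45°F.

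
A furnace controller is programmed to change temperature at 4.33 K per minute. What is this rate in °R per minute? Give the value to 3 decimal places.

Since only a temperature interval is involved, the additive offset between the scales drops out.
A change of 1 K is a change of 1.8°R, so 4.33 × 1.8 = 7.794.

7.794 °R/minute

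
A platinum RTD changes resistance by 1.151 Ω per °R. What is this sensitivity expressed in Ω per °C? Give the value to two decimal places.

The quantity depends on a temperature interval, so only the ratio of degree sizes applies; the offset between the scales is irrelevant.
A change of 1°C is a change of 1.8°R, so per °C the value is 1.151 × 1.8 = 2.07.

2.07 Ω per °C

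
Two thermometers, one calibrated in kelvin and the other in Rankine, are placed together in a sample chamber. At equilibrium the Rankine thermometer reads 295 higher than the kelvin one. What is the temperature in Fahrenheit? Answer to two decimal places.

204.08°F

Let x be the kelvin reading; then the Rankine reading is 1.8·x.
(1.8·x) - x = 295  ⇒  (0.8)·x = 295  ⇒  x = 368.7500 K.
In Celsius: 368.75 - 273.15 = 95.6000°C.
In Fahrenheit: 95.6000 × 1.8 + 32 = 204.08°F.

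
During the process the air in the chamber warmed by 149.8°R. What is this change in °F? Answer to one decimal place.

149.8°F

Rankine and Fahrenheit degrees are the same size, so the interval is unchanged: 149.8.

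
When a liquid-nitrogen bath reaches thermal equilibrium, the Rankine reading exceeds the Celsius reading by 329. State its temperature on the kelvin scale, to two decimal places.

Let x be the Rankine reading; then the Celsius reading is 5/9·x - 273.15.
(5/9·x - 273.15) - x = -329  ⇒  (-4/9)·x = -55.85  ⇒  x = 125.6625°R.
In Celsius: (125.6625 - 491.67) × 5/9 = -203.3375°C.
In kelvin: -203.3375 + 273.15 = 69.81 K.

69.81 K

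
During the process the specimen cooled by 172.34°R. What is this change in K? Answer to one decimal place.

95.7 K

An interval of 1°R corresponds to 5/9 K.
172.34 × 5/9 = 95.7.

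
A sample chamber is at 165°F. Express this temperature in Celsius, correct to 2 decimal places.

73.89°C

In Celsius: (165 - 32) × 5/9 = 73.8889°C.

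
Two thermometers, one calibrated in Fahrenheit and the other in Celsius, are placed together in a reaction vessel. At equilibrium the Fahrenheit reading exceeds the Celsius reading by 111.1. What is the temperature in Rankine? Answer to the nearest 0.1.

669.6°R

Let x be the Fahrenheit reading; then the Celsius reading is 5/9·x - 17.7778.
(5/9·x - 17.7778) - x = -111.1  ⇒  (-4/9)·x = -93.3222  ⇒  x = 209.9750°F.
In Celsius: (209.975 - 32) × 5/9 = 98.8750°C.
In Rankine: 98.8750 × 1.8 + 491.67 = 669.6°R.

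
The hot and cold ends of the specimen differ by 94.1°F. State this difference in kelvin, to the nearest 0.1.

An interval of 1°F corresponds to 5/9 K.
94.1 × 5/9 = 52.3.

52.3 K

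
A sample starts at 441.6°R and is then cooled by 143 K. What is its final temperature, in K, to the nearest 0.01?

Initial temperature in Celsius: (441.6 - 491.67) × 5/9 = -27.8167°C.
The 143 K change is an interval; Kelvin and Celsius degrees are the same size, so ΔC = -143°C.
Final Celsius temperature: -27.8167 - 143.0000 = -170.8167°C.
In kelvin: -170.8167 + 273.15 = 102.33 K.

102.33 K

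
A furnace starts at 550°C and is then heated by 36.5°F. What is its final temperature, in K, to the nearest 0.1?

843.4 K

The 36.5°F change is an interval, so only the factor 5/9 applies: +36.5 × 5/9 = +20.2778°C.
Final Celsius temperature: 550.0000 + 20.2778 = 570.2778°C.
In kelvin: 570.2778 + 273.15 = 843.4 K.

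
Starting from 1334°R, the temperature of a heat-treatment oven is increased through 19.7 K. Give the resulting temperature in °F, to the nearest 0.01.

Initial temperature in Celsius: (1334 - 491.67) × 5/9 = 467.9611°C.
The 19.7 K change is an interval; Kelvin and Celsius degrees are the same size, so ΔC = +19.7°C.
Final Celsius temperature: 467.9611 + 19.7000 = 487.6611°C.
In Fahrenheit: 487.6611 × 1.8 + 32 = 909.79°F.

909.79°F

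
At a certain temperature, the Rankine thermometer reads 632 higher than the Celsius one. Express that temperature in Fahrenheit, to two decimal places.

347.74°F

Let x be the Celsius reading; then the Rankine reading is 1.8·x + 491.67.
(1.8·x + 491.67) - x = 632  ⇒  (0.8)·x = 140.33  ⇒  x = 175.4125°C.
In Fahrenheit: 175.4125 × 1.8 + 32 = 347.74°F.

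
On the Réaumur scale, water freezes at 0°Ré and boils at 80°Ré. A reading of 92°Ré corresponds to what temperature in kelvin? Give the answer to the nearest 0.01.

388.15 K

Linear interpolation between the fixed points: C = (92 - 0) × 100 / (80 - 0) = 115.0000°C.
Then 115.0000 + 273.15 = 388.15 K.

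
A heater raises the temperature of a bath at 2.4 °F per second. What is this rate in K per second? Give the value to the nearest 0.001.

1.333 K/second

The quantity depends on a temperature interval, so only the ratio of degree sizes applies; the offset between the scales is irrelevant.
A change of 1°F is a change of 5/9 K, so 2.4 × 5/9 = 1.333.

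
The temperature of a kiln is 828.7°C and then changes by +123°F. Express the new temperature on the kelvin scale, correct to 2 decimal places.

1170.18 K

The 123°F change is an interval, so only the factor 5/9 applies: +123 × 5/9 = +68.3333°C.
Final Celsius temperature: 828.7000 + 68.3333 = 897.0333°C.
In kelvin: 897.0333 + 273.15 = 1170.18 K.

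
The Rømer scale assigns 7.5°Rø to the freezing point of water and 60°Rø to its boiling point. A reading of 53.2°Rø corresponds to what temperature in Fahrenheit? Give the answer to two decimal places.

188.69°F

Linear interpolation between the fixed points: C = (53.2 - 7.5) × 100 / (60 - 7.5) = 87.0476°C.
Then 87.0476 × 1.8 + 32 = 188.69°F.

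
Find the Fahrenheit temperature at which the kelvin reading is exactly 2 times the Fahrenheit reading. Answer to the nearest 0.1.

176.8°F

Let F be the Fahrenheit reading. The kelvin reading is K = 5/9·F + 255.372.
Require K = 2·F: 5/9·F + 255.372 = 2·F.
(-13/9)·F = -255.372  ⇒  F = 176.8.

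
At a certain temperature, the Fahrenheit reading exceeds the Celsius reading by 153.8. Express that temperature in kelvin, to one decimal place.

Let x be the Celsius reading; then the Fahrenheit reading is 1.8·x + 32.
(1.8·x + 32) - x = 153.8  ⇒  (0.8)·x = 121.8  ⇒  x = 152.2500°C.
In kelvin: 152.2500 + 273.15 = 425.4 K.

425.4 K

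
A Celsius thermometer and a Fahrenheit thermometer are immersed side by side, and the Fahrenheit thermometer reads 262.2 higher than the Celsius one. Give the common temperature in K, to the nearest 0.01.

Let x be the Celsius reading; then the Fahrenheit reading is 1.8·x + 32.
(1.8·x + 32) - x = 262.2  ⇒  (0.8)·x = 230.2  ⇒  x = 287.7500°C.
In kelvin: 287.7500 + 273.15 = 560.90 K.

560.90 K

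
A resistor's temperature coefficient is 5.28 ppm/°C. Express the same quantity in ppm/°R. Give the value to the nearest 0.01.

Since only a temperature interval is involved, the additive offset between the scales drops out.
A change of 1°R is a change of 5/9°C, so per °R the value is 5.28 × 5/9 = 2.93.

2.93 ppm/°R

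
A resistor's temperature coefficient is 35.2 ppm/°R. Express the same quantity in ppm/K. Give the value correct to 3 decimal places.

63.360 ppm/K

The quantity depends on a temperature interval, so only the ratio of degree sizes applies; the offset between the scales is irrelevant.
A change of 1 K is a change of 1.8°R, so per K the value is 35.2 × 1.8 = 63.360.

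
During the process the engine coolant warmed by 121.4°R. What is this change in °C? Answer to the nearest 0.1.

Only the scale ratio 5/9 matters for a change in temperature.
121.4 × 5/9 = 67.4.

67.4°C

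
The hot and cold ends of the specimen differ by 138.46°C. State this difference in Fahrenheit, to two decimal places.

Only the scale ratio 1.8 matters for a change in temperature.
138.46 × 1.8 = 249.23.

249.23°F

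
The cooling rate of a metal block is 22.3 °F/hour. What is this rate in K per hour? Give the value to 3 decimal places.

12.389 K/hour

The quantity depends on a temperature interval, so only the ratio of degree sizes applies; the offset between the scales is irrelevant.
A change of 1°F is a change of 5/9 K, so 22.3 × 5/9 = 12.389.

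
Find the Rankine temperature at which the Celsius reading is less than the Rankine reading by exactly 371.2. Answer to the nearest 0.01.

220.61°R

Let R be the Rankine reading. The Celsius reading is C = 5/9·R - 273.15.
Require C - R = -371.2: (-4/9)·R - 273.15 = -371.2.
R = (-371.2 + 273.15) / (-4/9) = 220.61.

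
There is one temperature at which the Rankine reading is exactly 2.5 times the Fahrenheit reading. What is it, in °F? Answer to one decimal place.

306.4°F

Let F be the Fahrenheit reading. The Rankine reading is R = 1·F + 459.67.
Require R = 2.5·F: 1·F + 459.67 = 2.5·F.
(-1.5)·F = -459.67  ⇒  F = 306.4.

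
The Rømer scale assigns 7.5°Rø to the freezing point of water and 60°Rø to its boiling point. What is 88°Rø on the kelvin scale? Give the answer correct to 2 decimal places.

Linear interpolation between the fixed points: C = (88 - 7.5) × 100 / (60 - 7.5) = 153.3333°C.
Then 153.3333 + 273.15 = 426.48 K.

426.48 K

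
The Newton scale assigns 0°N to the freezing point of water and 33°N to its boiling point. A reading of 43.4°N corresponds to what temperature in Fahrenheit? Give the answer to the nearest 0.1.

268.7°F

Linear interpolation between the fixed points: C = (43.4 - 0) × 100 / (33 - 0) = 131.5152°C.
Then 131.5152 × 1.8 + 32 = 268.7°F.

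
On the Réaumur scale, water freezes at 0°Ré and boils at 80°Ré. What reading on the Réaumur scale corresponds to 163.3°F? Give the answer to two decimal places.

First in Celsius: (163.3 - 32) × 5/9 = 72.9444°C.
Linearly onto the Réaumur scale: 0 + (72.9444 / 100) × (80 - 0) = 58.36°Ré.

58.36°Ré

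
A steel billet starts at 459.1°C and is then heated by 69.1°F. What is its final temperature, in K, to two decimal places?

The 69.1°F change is an interval, so only the factor 5/9 applies: +69.1 × 5/9 = +38.3889°C.
Final Celsius temperature: 459.1000 + 38.3889 = 497.4889°C.
In kelvin: 497.4889 + 273.15 = 770.64 K.

770.64 K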